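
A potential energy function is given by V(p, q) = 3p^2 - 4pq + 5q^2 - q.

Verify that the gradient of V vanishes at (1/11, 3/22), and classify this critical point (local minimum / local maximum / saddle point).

∇V = (6p - 4q, -4p + 10q - 1); substituting (1/11, 3/22) gives ∇V = (0, 0), so (1/11, 3/22) is indeed a critical point.
The Hessian of V is constant: H = [[6, -4], [-4, 10]].
det(H) = 6·10 − (-4)² = 44.
det(H) > 0 and tr(H) = 16 > 0, so H is positive definite and the point is a local minimum.

local minimum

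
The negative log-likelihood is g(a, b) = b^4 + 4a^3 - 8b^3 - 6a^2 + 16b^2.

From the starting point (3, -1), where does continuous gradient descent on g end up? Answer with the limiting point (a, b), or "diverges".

(1, 0)

g is separable, so gradient descent decouples: a follows -∂g/∂a, b follows -∂g/∂b.
∂g/∂a = 12a(a - 1); at a=3 this is 72, so a decreases.
∂g/∂b = 4b(b - 4)(b - 2); at b=-1 this is -60, so b increases.
a converges to its nearest critical value 1 (a local min of the a-part); b converges to 0. The iterate converges to (1, 0).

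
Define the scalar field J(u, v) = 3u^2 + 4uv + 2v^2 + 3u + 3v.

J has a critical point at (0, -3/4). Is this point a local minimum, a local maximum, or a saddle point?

local minimum

The Hessian of J is constant: H = [[6, 4], [4, 4]].
det(H) = 6·4 − 4² = 8.
det(H) > 0 and tr(H) = 10 > 0, so H is positive definite and the point is a local minimum.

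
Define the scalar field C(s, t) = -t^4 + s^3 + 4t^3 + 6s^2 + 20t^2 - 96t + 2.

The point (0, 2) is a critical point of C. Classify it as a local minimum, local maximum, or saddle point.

The mixed partial ∂²C/∂s∂t is 0, so the Hessian at any point is diag(C_ss, C_tt) = diag(6(s + 2), 4(-3t^2 + 6t + 10)).
At (0, 2): H = diag(12, 40).
Both eigenvalues are positive, so H is positive definite: a local minimum.

local minimum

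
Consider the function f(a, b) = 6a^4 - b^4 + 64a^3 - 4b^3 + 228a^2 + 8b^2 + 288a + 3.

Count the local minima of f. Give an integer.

f separates as a function of a plus a function of b, so ∇f=0 decouples.
∂f/∂a = 24(a + 1)(a + 3)(a + 4) = 0 at a ∈ {-4, -3, -1}; ∂f/∂b = -4b(b - 1)(b + 4) = 0 at b ∈ {-4, 0, 1}.
The Hessian is diagonal: diag(f_aa, f_bb). Second derivatives: f_aa(-4)=72, f_aa(-3)=-48, f_aa(-1)=144; f_bb(-4)=-80, f_bb(0)=16, f_bb(1)=-20.
Local minima occur where both diagonal entries positive: (-4, 0), (-1, 0). Count: 2.

2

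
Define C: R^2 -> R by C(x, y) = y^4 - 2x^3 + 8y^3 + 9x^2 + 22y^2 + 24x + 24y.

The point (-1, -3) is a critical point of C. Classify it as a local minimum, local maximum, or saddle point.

local minimum

The mixed partial ∂²C/∂x∂y is 0, so the Hessian at any point is diag(C_xx, C_yy) = diag(6(-2x + 3), 4(3y^2 + 12y + 11)).
At (-1, -3): H = diag(30, 8).
Both eigenvalues are positive, so H is positive definite: a local minimum.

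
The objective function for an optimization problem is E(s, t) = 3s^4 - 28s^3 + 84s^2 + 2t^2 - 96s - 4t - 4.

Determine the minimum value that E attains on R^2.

-70

E(s,t) separates as P(s) + Q(t) − 4, so its minimum is min P + min Q − 4.
P'(s) = 12(s - 4)(s - 2)(s - 1) vanishes at s ∈ {1, 2, 4}; Q'(t) = 4(t - 1) vanishes at t ∈ {1}.
Local minima of P (where P''>0): P(1)=-37, P(4)=-64. Local minima of Q: Q(1)=-2.
So the global minimum of E is P(4) + Q(1) − 4 = -64 − 2 − 4 = -70, attained at (4, 1).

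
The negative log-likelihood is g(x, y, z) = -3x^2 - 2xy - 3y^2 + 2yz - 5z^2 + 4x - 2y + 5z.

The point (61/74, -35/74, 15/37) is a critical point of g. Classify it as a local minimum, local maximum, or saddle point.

local maximum

The Hessian is constant: H = [[-6, -2, 0], [-2, -6, 2], [0, 2, -10]].
Leading principal minors: Δ₁ = -6, Δ₂ = 32, Δ₃ = -296.
The minors alternate sign starting negative (−, +, −), so H is negative definite: a local maximum.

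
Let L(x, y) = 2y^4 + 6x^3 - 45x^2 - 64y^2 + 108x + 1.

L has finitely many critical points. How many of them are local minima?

2

L separates as a function of x plus a function of y, so ∇L=0 decouples.
∂L/∂x = 18(x - 3)(x - 2) = 0 at x ∈ {2, 3}; ∂L/∂y = 8y(y - 4)(y + 4) = 0 at y ∈ {-4, 0, 4}.
The Hessian is diagonal: diag(L_xx, L_yy). Second derivatives: L_xx(2)=-18, L_xx(3)=18; L_yy(-4)=256, L_yy(0)=-128, L_yy(4)=256.
Local minima occur where both diagonal entries positive: (3, -4), (3, 4). Count: 2.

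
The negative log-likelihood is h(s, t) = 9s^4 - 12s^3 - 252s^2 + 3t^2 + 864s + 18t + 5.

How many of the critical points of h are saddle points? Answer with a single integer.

1

h separates as a function of s plus a function of t, so ∇h=0 decouples.
∂h/∂s = 36(s - 3)(s - 2)(s + 4) = 0 at s ∈ {-4, 2, 3}; ∂h/∂t = 6(t + 3) = 0 at t ∈ {-3}.
The Hessian is diagonal: diag(h_ss, h_tt). Second derivatives: h_ss(-4)=1512, h_ss(2)=-216, h_ss(3)=252; h_tt(-3)=6.
Saddle points occur where the two diagonal entries have opposite signs: (2, -3). Count: 1.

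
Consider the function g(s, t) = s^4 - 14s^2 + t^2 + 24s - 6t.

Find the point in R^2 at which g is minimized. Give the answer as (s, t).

g(s,t) separates as P(s) + Q(t), so its minimum is min P + min Q.
P'(s) = 4(s - 2)(s - 1)(s + 3) vanishes at s ∈ {-3, 1, 2}; Q'(t) = 2(t - 3) vanishes at t ∈ {3}.
Local minima of P (where P''>0): P(-3)=-117, P(2)=8. Local minima of Q: Q(3)=-9.
So the global minimum of g is P(-3) + Q(3) = -117 − 9 = -126, attained at (-3, 3).

(-3, 3)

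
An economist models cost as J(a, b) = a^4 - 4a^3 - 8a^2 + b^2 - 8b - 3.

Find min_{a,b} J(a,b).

-147

J(a,b) separates as P(a) + Q(b) − 3, so its minimum is min P + min Q − 3.
P'(a) = 4a(a - 4)(a + 1) vanishes at a ∈ {-1, 0, 4}; Q'(b) = 2b - 8 vanishes at b ∈ {4}.
Local minima of P (where P''>0): P(-1)=-3, P(4)=-128. Local minima of Q: Q(4)=-16.
So the global minimum of J is P(4) + Q(4) − 3 = -128 − 16 − 3 = -147, attained at (4, 4).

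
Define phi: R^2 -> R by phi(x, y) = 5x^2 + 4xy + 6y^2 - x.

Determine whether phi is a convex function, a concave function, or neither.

phi is quadratic, so its Hessian is the constant matrix H = [[10, 4], [4, 12]].
det(H) = 104, tr(H) = 22.
det(H) > 0 and tr(H) > 0, so H is positive definite everywhere: convex.

convex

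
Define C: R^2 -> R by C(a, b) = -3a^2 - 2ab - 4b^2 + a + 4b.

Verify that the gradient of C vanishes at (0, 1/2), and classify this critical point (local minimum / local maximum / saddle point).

∇C = (-6a - 2b + 1, -2a - 8b + 4); substituting (0, 1/2) gives ∇C = (0, 0), so (0, 1/2) is indeed a critical point.
The Hessian of C is constant: H = [[-6, -2], [-2, -8]].
det(H) = (-6)·(-8) − (-2)² = 44.
det(H) > 0 and tr(H) = -14 < 0, so H is negative definite and the point is a local maximum.

local maximum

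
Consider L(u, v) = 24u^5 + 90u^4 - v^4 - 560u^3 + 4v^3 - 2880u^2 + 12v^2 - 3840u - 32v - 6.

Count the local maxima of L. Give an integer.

4

L separates as a function of u plus a function of v, so ∇L=0 decouples.
∂L/∂u = 120(u - 4)(u + 1)(u + 2)(u + 4) = 0 at u ∈ {-4, -2, -1, 4}; ∂L/∂v = -4(v - 4)(v - 1)(v + 2) = 0 at v ∈ {-2, 1, 4}.
The Hessian is diagonal: diag(L_uu, L_vv). Second derivatives: L_uu(-4)=-5760, L_uu(-2)=1440, L_uu(-1)=-1800, L_uu(4)=28800; L_vv(-2)=-72, L_vv(1)=36, L_vv(4)=-72.
Local maxima occur where both diagonal entries negative: (-4, -2), (-4, 4), (-1, -2), (-1, 4). Count: 4.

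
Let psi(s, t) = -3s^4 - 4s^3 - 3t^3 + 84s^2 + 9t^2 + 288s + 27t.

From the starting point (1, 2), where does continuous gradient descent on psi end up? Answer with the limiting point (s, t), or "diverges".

(-2, -1)

psi is separable, so gradient descent decouples: s follows -∂psi/∂s, t follows -∂psi/∂t.
∂psi/∂s = -12(s - 4)(s + 2)(s + 3); at s=1 this is 432, so s decreases.
∂psi/∂t = -9(t - 3)(t + 1); at t=2 this is 27, so t decreases.
s converges to its nearest critical value -2 (a local min of the s-part); t converges to -1. The iterate converges to (-2, -1).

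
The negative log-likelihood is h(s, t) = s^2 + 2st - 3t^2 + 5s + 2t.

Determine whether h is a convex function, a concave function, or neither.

neither

h is quadratic, so its Hessian is the constant matrix H = [[2, 2], [2, -6]].
det(H) = -16, tr(H) = -4.
det(H) < 0, so H is indefinite: neither convex nor concave.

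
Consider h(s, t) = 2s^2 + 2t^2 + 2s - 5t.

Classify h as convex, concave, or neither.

convex

h is quadratic, so its Hessian is the constant matrix H = [[4, 0], [0, 4]].
det(H) = 16, tr(H) = 8.
det(H) > 0 and tr(H) > 0, so H is positive definite everywhere: convex.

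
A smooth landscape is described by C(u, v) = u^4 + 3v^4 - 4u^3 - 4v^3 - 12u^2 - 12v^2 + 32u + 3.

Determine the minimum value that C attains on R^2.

-93

C(u,v) separates as P(u) + Q(v) + 3, so its minimum is min P + min Q + 3.
P'(u) = 4(u - 4)(u - 1)(u + 2) vanishes at u ∈ {-2, 1, 4}; Q'(v) = 12v(v - 2)(v + 1) vanishes at v ∈ {-1, 0, 2}.
Local minima of P (where P''>0): P(-2)=-64, P(4)=-64. Local minima of Q: Q(-1)=-5, Q(2)=-32.
So the global minimum of C is P(-2) + Q(2) + 3 = -64 − 32 + 3 = -93, attained at (-2, 2).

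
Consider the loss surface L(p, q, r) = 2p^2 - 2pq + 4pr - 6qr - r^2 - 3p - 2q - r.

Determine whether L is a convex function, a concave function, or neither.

neither

L is quadratic, so its Hessian is the constant matrix H = [[4, -2, 4], [-2, 0, -6], [4, -6, -2]].
Leading principal minors: 4, -4, -40.
Neither pattern holds ⇒ H is indefinite ⇒ neither convex nor concave.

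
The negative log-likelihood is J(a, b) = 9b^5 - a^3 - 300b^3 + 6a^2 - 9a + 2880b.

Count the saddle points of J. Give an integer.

J separates as a function of a plus a function of b, so ∇J=0 decouples.
∂J/∂a = -3(a - 3)(a - 1) = 0 at a ∈ {1, 3}; ∂J/∂b = 45(b - 4)(b - 2)(b + 2)(b + 4) = 0 at b ∈ {-4, -2, 2, 4}.
The Hessian is diagonal: diag(J_aa, J_bb). Second derivatives: J_aa(1)=6, J_aa(3)=-6; J_bb(-4)=-4320, J_bb(-2)=2160, J_bb(2)=-2160, J_bb(4)=4320.
Saddle points occur where the two diagonal entries have opposite signs: (1, -4), (1, 2), (3, -2), (3, 4). Count: 4.

4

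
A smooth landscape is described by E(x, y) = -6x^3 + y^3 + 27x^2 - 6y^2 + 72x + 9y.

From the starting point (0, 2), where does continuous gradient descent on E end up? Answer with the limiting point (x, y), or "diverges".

E is separable, so gradient descent decouples: x follows -∂E/∂x, y follows -∂E/∂y.
∂E/∂x = -18(x - 4)(x + 1); at x=0 this is 72, so x decreases.
∂E/∂y = 3(y - 3)(y - 1); at y=2 this is -3, so y increases.
x converges to its nearest critical value -1 (a local min of the x-part); y converges to 3. The iterate converges to (-1, 3).

(-1, 3)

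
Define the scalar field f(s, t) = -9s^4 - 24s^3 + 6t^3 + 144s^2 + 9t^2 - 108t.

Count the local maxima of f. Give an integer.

f separates as a function of s plus a function of t, so ∇f=0 decouples.
∂f/∂s = -36s(s - 2)(s + 4) = 0 at s ∈ {-4, 0, 2}; ∂f/∂t = 18(t - 2)(t + 3) = 0 at t ∈ {-3, 2}.
The Hessian is diagonal: diag(f_ss, f_tt). Second derivatives: f_ss(-4)=-864, f_ss(0)=288, f_ss(2)=-432; f_tt(-3)=-90, f_tt(2)=90.
Local maxima occur where both diagonal entries negative: (-4, -3), (2, -3). Count: 2.

2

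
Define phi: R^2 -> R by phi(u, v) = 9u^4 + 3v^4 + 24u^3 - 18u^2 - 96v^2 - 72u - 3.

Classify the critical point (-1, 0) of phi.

local maximum

The mixed partial ∂²phi/∂u∂v is 0, so the Hessian at any point is diag(phi_uu, phi_vv) = diag(36(3u^2 + 4u - 1), 12(3v^2 - 16)).
At (-1, 0): H = diag(-72, -192).
Both eigenvalues are negative, so H is negative definite: a local maximum.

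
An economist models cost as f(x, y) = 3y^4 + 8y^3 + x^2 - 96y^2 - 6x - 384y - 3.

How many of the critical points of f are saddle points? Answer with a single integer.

f separates as a function of x plus a function of y, so ∇f=0 decouples.
∂f/∂x = 2(x - 3) = 0 at x ∈ {3}; ∂f/∂y = 12(y - 4)(y + 2)(y + 4) = 0 at y ∈ {-4, -2, 4}.
The Hessian is diagonal: diag(f_xx, f_yy). Second derivatives: f_xx(3)=2; f_yy(-4)=192, f_yy(-2)=-144, f_yy(4)=576.
Saddle points occur where the two diagonal entries have opposite signs: (3, -2). Count: 1.

1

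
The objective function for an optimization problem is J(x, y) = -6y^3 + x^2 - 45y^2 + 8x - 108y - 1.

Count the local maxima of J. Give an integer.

0

J separates as a function of x plus a function of y, so ∇J=0 decouples.
∂J/∂x = 2(x + 4) = 0 at x ∈ {-4}; ∂J/∂y = -18(y + 2)(y + 3) = 0 at y ∈ {-3, -2}.
The Hessian is diagonal: diag(J_xx, J_yy). Second derivatives: J_xx(-4)=2; J_yy(-3)=18, J_yy(-2)=-18.
Local maxima occur where both diagonal entries negative: none. Count: 0.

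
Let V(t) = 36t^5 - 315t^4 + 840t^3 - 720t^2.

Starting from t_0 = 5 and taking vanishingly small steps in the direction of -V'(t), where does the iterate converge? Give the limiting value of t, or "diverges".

4

V'(t) = 180t(t - 4)(t - 2)(t - 1), so V'(5) = 10800.
Gradient descent moves in the -V' direction, i.e. t is decreasing.
The nearest critical point in that direction is t = 4, where V'' = 4320 > 0 (a local minimum). The iterate converges there.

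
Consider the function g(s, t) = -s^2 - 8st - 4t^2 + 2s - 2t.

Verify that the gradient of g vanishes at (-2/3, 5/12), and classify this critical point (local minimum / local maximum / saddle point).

∇g = (-2s - 8t + 2, -8s - 8t - 2); substituting (-2/3, 5/12) gives ∇g = (0, 0), so (-2/3, 5/12) is indeed a critical point.
The Hessian of g is constant: H = [[-2, -8], [-8, -8]].
det(H) = (-2)·(-8) − (-8)² = -48.
Since det(H) < 0, H is indefinite and the critical point is a saddle point.

saddle point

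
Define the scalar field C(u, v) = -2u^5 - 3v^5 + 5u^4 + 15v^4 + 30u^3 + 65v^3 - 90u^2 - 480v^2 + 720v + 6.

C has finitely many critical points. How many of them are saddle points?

C separates as a function of u plus a function of v, so ∇C=0 decouples.
∂C/∂u = -10u(u - 3)(u - 2)(u + 3) = 0 at u ∈ {-3, 0, 2, 3}; ∂C/∂v = -15(v - 4)(v - 3)(v - 1)(v + 4) = 0 at v ∈ {-4, 1, 3, 4}.
The Hessian is diagonal: diag(C_uu, C_vv). Second derivatives: C_uu(-3)=900, C_uu(0)=-180, C_uu(2)=100, C_uu(3)=-180; C_vv(-4)=4200, C_vv(1)=-450, C_vv(3)=210, C_vv(4)=-360.
Saddle points occur where the two diagonal entries have opposite signs: (-3, 1), (-3, 4), (0, -4), (0, 3), (2, 1), (2, 4), (3, -4), (3, 3). Count: 8.

8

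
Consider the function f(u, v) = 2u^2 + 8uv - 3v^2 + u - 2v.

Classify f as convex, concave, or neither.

f is quadratic, so its Hessian is the constant matrix H = [[4, 8], [8, -6]].
det(H) = -88, tr(H) = -2.
det(H) < 0, so H is indefinite: neither convex nor concave.

neither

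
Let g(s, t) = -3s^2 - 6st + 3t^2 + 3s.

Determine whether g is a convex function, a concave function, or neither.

g is quadratic, so its Hessian is the constant matrix H = [[-6, -6], [-6, 6]].
det(H) = -72, tr(H) = 0.
det(H) < 0, so H is indefinite: neither convex nor concave.

neither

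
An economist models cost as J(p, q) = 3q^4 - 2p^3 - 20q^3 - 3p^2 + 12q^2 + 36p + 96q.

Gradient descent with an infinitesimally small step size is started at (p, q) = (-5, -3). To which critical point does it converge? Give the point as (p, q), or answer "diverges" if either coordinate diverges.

J is separable, so gradient descent decouples: p follows -∂J/∂p, q follows -∂J/∂q.
∂J/∂p = -6(p - 2)(p + 3); at p=-5 this is -84, so p increases.
∂J/∂q = 12(q - 4)(q - 2)(q + 1); at q=-3 this is -840, so q increases.
p converges to its nearest critical value -3 (a local min of the p-part); q converges to -1. The iterate converges to (-3, -1).

(-3, -1)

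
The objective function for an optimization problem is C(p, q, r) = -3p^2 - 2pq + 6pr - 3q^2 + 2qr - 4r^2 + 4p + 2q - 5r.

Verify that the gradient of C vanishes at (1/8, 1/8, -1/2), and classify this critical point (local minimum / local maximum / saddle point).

∇C = (-6p - 2q + 6r + 4, -2p - 6q + 2r + 2, 6p + 2q - 8r - 5); substituting (1/8, 1/8, -1/2) gives ∇C = (0, 0, 0), so (1/8, 1/8, -1/2) is indeed a critical point.
The Hessian is constant: H = [[-6, -2, 6], [-2, -6, 2], [6, 2, -8]].
Leading principal minors: Δ₁ = -6, Δ₂ = 32, Δ₃ = -64.
The minors alternate sign starting negative (−, +, −), so H is negative definite: a local maximum.

local maximum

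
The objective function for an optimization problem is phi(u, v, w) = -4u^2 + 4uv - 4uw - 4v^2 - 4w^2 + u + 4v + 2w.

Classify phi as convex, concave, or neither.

phi is quadratic, so its Hessian is the constant matrix H = [[-8, 4, -4], [4, -8, 0], [-4, 0, -8]].
Leading principal minors: -8, 48, -256.
Signs alternate −, +, − ⇒ H ≺ 0 ⇒ concave.

concave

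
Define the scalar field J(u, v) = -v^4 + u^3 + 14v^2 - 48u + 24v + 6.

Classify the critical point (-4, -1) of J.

The mixed partial ∂²J/∂u∂v is 0, so the Hessian at any point is diag(J_uu, J_vv) = diag(6u, 4(-3v^2 + 7)).
At (-4, -1): H = diag(-24, 16).
The eigenvalues have opposite signs, so H is indefinite: a saddle point.

saddle point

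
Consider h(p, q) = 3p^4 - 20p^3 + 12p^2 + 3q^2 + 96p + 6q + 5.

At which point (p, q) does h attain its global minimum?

h(p,q) separates as A(p) + B(q) + 5, so its minimum is min A + min B + 5.
A'(p) = 12(p - 4)(p - 2)(p + 1) vanishes at p ∈ {-1, 2, 4}; B'(q) = 6q + 6 vanishes at q ∈ {-1}.
Local minima of A (where A''>0): A(-1)=-61, A(4)=64. Local minima of B: B(-1)=-3.
So the global minimum of h is A(-1) + B(-1) + 5 = -61 − 3 + 5 = -59, attained at (-1, -1).

(-1, -1)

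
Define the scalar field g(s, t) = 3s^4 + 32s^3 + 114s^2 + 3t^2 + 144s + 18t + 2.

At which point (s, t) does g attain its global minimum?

(-1, -3)

g(s,t) separates as P(s) + Q(t) + 2, so its minimum is min P + min Q + 2.
P'(s) = 12(s + 1)(s + 3)(s + 4) vanishes at s ∈ {-4, -3, -1}; Q'(t) = 6(t + 3) vanishes at t ∈ {-3}.
Local minima of P (where P''>0): P(-4)=-32, P(-1)=-59. Local minima of Q: Q(-3)=-27.
So the global minimum of g is P(-1) + Q(-3) + 2 = -59 − 27 + 2 = -84, attained at (-1, -3).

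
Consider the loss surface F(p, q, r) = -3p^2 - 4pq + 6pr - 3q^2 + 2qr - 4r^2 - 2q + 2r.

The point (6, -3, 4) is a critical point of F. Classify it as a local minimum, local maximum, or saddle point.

The Hessian is constant: H = [[-6, -4, 6], [-4, -6, 2], [6, 2, -8]].
Leading principal minors: Δ₁ = -6, Δ₂ = 20, Δ₃ = -16.
The minors alternate sign starting negative (−, +, −), so H is negative definite: a local maximum.

local maximum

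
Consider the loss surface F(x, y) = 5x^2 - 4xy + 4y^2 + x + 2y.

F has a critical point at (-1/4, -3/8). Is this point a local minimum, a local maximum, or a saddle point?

The Hessian of F is constant: H = [[10, -4], [-4, 8]].
det(H) = 10·8 − (-4)² = 64.
det(H) > 0 and tr(H) = 18 > 0, so H is positive definite and the point is a local minimum.

local minimum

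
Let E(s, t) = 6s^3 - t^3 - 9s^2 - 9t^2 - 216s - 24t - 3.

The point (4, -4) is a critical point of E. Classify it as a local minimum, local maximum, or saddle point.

local minimum

The mixed partial ∂²E/∂s∂t is 0, so the Hessian at any point is diag(E_ss, E_tt) = diag(18(2s - 1), -6(t + 3)).
At (4, -4): H = diag(126, 6).
Both eigenvalues are positive, so H is positive definite: a local minimum.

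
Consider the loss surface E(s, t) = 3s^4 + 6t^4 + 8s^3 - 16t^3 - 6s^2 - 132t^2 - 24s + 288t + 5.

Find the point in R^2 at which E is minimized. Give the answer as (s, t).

E(s,t) separates as P(s) + Q(t) + 5, so its minimum is min P + min Q + 5.
P'(s) = 12(s - 1)(s + 1)(s + 2) vanishes at s ∈ {-2, -1, 1}; Q'(t) = 24(t - 4)(t - 1)(t + 3) vanishes at t ∈ {-3, 1, 4}.
Local minima of P (where P''>0): P(-2)=8, P(1)=-19. Local minima of Q: Q(-3)=-1134, Q(4)=-448.
So the global minimum of E is P(1) + Q(-3) + 5 = -19 − 1134 + 5 = -1148, attained at (1, -3).

(1, -3)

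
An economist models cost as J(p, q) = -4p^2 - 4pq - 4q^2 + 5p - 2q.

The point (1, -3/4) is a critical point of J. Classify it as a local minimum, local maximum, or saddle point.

local maximum

The Hessian of J is constant: H = [[-8, -4], [-4, -8]].
det(H) = (-8)·(-8) − (-4)² = 48.
det(H) > 0 and tr(H) = -16 < 0, so H is negative definite and the point is a local maximum.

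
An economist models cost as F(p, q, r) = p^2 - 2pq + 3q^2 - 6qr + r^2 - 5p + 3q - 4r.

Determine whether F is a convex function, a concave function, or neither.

neither

F is quadratic, so its Hessian is the constant matrix H = [[2, -2, 0], [-2, 6, -6], [0, -6, 2]].
Leading principal minors: 2, 8, -56.
Neither pattern holds ⇒ H is indefinite ⇒ neither convex nor concave.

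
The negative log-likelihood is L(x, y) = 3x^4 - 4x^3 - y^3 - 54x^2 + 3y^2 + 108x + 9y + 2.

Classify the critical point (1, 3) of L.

The mixed partial ∂²L/∂x∂y is 0, so the Hessian at any point is diag(L_xx, L_yy) = diag(12(3x^2 - 2x - 9), 6(-y + 1)).
At (1, 3): H = diag(-96, -12).
Both eigenvalues are negative, so H is negative definite: a local maximum.

local maximum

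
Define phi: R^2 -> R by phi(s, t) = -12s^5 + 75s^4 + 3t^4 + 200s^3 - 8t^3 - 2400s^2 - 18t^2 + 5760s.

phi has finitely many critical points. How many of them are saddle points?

6

phi separates as a function of s plus a function of t, so ∇phi=0 decouples.
∂phi/∂s = -60(s - 4)(s - 3)(s - 2)(s + 4) = 0 at s ∈ {-4, 2, 3, 4}; ∂phi/∂t = 12t(t - 3)(t + 1) = 0 at t ∈ {-1, 0, 3}.
The Hessian is diagonal: diag(phi_ss, phi_tt). Second derivatives: phi_ss(-4)=20160, phi_ss(2)=-720, phi_ss(3)=420, phi_ss(4)=-960; phi_tt(-1)=48, phi_tt(0)=-36, phi_tt(3)=144.
Saddle points occur where the two diagonal entries have opposite signs: (-4, 0), (2, -1), (2, 3), (3, 0), (4, -1), (4, 3). Count: 6.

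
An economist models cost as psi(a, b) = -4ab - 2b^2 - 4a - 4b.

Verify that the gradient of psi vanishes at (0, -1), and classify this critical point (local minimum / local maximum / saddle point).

saddle point

∇psi = (-4b - 4, -4a - 4b - 4); substituting (0, -1) gives ∇psi = (0, 0), so (0, -1) is indeed a critical point.
The Hessian of psi is constant: H = [[0, -4], [-4, -4]].
det(H) = 0·(-4) − (-4)² = -16.
Since det(H) < 0, H is indefinite and the critical point is a saddle point.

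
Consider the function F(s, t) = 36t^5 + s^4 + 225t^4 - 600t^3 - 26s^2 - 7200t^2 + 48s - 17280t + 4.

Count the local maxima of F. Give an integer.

F separates as a function of s plus a function of t, so ∇F=0 decouples.
∂F/∂s = 4(s - 3)(s - 1)(s + 4) = 0 at s ∈ {-4, 1, 3}; ∂F/∂t = 180(t - 4)(t + 2)(t + 3)(t + 4) = 0 at t ∈ {-4, -3, -2, 4}.
The Hessian is diagonal: diag(F_ss, F_tt). Second derivatives: F_ss(-4)=140, F_ss(1)=-40, F_ss(3)=56; F_tt(-4)=-2880, F_tt(-3)=1260, F_tt(-2)=-2160, F_tt(4)=60480.
Local maxima occur where both diagonal entries negative: (1, -4), (1, -2). Count: 2.

2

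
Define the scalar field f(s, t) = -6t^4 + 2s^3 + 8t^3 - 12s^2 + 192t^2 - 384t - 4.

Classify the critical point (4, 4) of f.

saddle point

The mixed partial ∂²f/∂s∂t is 0, so the Hessian at any point is diag(f_ss, f_tt) = diag(12(s - 2), 24(-3t^2 + 2t + 16)).
At (4, 4): H = diag(24, -576).
The eigenvalues have opposite signs, so H is indefinite: a saddle point.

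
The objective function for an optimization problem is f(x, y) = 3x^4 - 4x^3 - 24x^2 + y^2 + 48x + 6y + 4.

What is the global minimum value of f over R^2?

f(x,y) separates as P(x) + Q(y) + 4, so its minimum is min P + min Q + 4.
P'(x) = 12(x - 2)(x - 1)(x + 2) vanishes at x ∈ {-2, 1, 2}; Q'(y) = 2y + 6 vanishes at y ∈ {-3}.
Local minima of P (where P''>0): P(-2)=-112, P(2)=16. Local minima of Q: Q(-3)=-9.
So the global minimum of f is P(-2) + Q(-3) + 4 = -112 − 9 + 4 = -117, attained at (-2, -3).

-117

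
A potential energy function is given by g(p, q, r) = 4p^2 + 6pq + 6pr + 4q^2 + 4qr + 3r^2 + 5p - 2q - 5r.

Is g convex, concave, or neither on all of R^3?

convex

g is quadratic, so its Hessian is the constant matrix H = [[8, 6, 6], [6, 8, 4], [6, 4, 6]].
Leading principal minors: 8, 28, 40.
All positive ⇒ H ≻ 0 ⇒ convex.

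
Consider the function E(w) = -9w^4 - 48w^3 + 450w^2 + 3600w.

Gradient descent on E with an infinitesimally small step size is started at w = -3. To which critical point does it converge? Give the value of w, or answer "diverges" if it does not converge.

E'(w) = -36(w - 5)(w + 4)(w + 5), so E'(-3) = 576.
Gradient descent moves in the -E' direction, i.e. w is decreasing.
The nearest critical point in that direction is w = -4, where E'' = 324 > 0 (a local minimum). The iterate converges there.

-4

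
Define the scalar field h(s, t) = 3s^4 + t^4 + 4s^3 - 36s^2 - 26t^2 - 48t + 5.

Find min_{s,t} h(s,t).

-536

h(s,t) separates as P(s) + Q(t) + 5, so its minimum is min P + min Q + 5.
P'(s) = 12s(s - 2)(s + 3) vanishes at s ∈ {-3, 0, 2}; Q'(t) = 4(t - 4)(t + 1)(t + 3) vanishes at t ∈ {-3, -1, 4}.
Local minima of P (where P''>0): P(-3)=-189, P(2)=-64. Local minima of Q: Q(-3)=-9, Q(4)=-352.
So the global minimum of h is P(-3) + Q(4) + 5 = -189 − 352 + 5 = -536, attained at (-3, 4).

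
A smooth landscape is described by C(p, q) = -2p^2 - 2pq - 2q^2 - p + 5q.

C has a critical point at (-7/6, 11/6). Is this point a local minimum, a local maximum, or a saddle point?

local maximum

The Hessian of C is constant: H = [[-4, -2], [-2, -4]].
det(H) = (-4)·(-4) − (-2)² = 12.
det(H) > 0 and tr(H) = -8 < 0, so H is negative definite and the point is a local maximum.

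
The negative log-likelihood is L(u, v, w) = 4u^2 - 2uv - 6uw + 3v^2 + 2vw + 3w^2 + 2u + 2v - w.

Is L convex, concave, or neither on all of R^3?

convex

L is quadratic, so its Hessian is the constant matrix H = [[8, -2, -6], [-2, 6, 2], [-6, 2, 6]].
Leading principal minors: 8, 44, 64.
All positive ⇒ H ≻ 0 ⇒ convex.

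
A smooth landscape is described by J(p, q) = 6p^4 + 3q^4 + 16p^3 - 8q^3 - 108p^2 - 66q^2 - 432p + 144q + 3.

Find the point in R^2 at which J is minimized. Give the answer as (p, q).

J(p,q) separates as A(p) + B(q) + 3, so its minimum is min A + min B + 3.
A'(p) = 24(p - 3)(p + 2)(p + 3) vanishes at p ∈ {-3, -2, 3}; B'(q) = 12(q - 4)(q - 1)(q + 3) vanishes at q ∈ {-3, 1, 4}.
Local minima of A (where A''>0): A(-3)=378, A(3)=-1350. Local minima of B: B(-3)=-567, B(4)=-224.
So the global minimum of J is A(3) + B(-3) + 3 = -1350 − 567 + 3 = -1914, attained at (3, -3).

(3, -3)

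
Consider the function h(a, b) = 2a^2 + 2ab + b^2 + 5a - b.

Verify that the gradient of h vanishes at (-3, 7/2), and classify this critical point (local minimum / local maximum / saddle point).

local minimum

∇h = (4a + 2b + 5, 2a + 2b - 1); substituting (-3, 7/2) gives ∇h = (0, 0), so (-3, 7/2) is indeed a critical point.
The Hessian of h is constant: H = [[4, 2], [2, 2]].
det(H) = 4·2 − 2² = 4.
det(H) > 0 and tr(H) = 6 > 0, so H is positive definite and the point is a local minimum.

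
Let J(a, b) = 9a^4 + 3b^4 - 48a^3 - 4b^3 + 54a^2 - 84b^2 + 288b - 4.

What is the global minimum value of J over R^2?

-1557

J(a,b) separates as P(a) + Q(b) − 4, so its minimum is min P + min Q − 4.
P'(a) = 36a(a - 3)(a - 1) vanishes at a ∈ {0, 1, 3}; Q'(b) = 12(b - 3)(b - 2)(b + 4) vanishes at b ∈ {-4, 2, 3}.
Local minima of P (where P''>0): P(0)=0, P(3)=-81. Local minima of Q: Q(-4)=-1472, Q(3)=243.
So the global minimum of J is P(3) + Q(-4) − 4 = -81 − 1472 − 4 = -1557, attained at (3, -4).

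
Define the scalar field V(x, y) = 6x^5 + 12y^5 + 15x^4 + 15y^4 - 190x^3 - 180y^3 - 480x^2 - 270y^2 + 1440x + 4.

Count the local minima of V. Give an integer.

4

V separates as a function of x plus a function of y, so ∇V=0 decouples.
∂V/∂x = 30(x - 4)(x - 1)(x + 3)(x + 4) = 0 at x ∈ {-4, -3, 1, 4}; ∂V/∂y = 60y(y - 3)(y + 1)(y + 3) = 0 at y ∈ {-3, -1, 0, 3}.
The Hessian is diagonal: diag(V_xx, V_yy). Second derivatives: V_xx(-4)=-1200, V_xx(-3)=840, V_xx(1)=-1800, V_xx(4)=5040; V_yy(-3)=-2160, V_yy(-1)=480, V_yy(0)=-540, V_yy(3)=4320.
Local minima occur where both diagonal entries positive: (-3, -1), (-3, 3), (4, -1), (4, 3). Count: 4.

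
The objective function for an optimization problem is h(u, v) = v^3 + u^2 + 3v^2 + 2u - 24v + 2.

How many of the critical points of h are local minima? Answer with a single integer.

1

h separates as a function of u plus a function of v, so ∇h=0 decouples.
∂h/∂u = 2(u + 1) = 0 at u ∈ {-1}; ∂h/∂v = 3(v - 2)(v + 4) = 0 at v ∈ {-4, 2}.
The Hessian is diagonal: diag(h_uu, h_vv). Second derivatives: h_uu(-1)=2; h_vv(-4)=-18, h_vv(2)=18.
Local minima occur where both diagonal entries positive: (-1, 2). Count: 1.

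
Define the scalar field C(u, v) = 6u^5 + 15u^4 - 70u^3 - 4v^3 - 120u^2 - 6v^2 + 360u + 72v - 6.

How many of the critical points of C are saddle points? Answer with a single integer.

4

C separates as a function of u plus a function of v, so ∇C=0 decouples.
∂C/∂u = 30(u - 2)(u - 1)(u + 2)(u + 3) = 0 at u ∈ {-3, -2, 1, 2}; ∂C/∂v = -12(v - 2)(v + 3) = 0 at v ∈ {-3, 2}.
The Hessian is diagonal: diag(C_uu, C_vv). Second derivatives: C_uu(-3)=-600, C_uu(-2)=360, C_uu(1)=-360, C_uu(2)=600; C_vv(-3)=60, C_vv(2)=-60.
Saddle points occur where the two diagonal entries have opposite signs: (-3, -3), (-2, 2), (1, -3), (2, 2). Count: 4.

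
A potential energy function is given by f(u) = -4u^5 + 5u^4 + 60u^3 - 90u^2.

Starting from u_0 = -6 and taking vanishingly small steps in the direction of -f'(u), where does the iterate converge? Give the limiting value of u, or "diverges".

-3

f'(u) = -20u(u - 3)(u - 1)(u + 3), so f'(-6) = -22680.
Gradient descent moves in the -f' direction, i.e. u is increasing.
The nearest critical point in that direction is u = -3, where f'' = 1440 > 0 (a local minimum). The iterate converges there.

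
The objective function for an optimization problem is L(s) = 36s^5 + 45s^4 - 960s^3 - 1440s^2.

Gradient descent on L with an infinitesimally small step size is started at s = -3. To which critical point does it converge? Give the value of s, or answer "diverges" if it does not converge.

-1

L'(s) = 180s(s - 4)(s + 1)(s + 4), so L'(-3) = -7560.
Gradient descent moves in the -L' direction, i.e. s is increasing.
The nearest critical point in that direction is s = -1, where L'' = 2700 > 0 (a local minimum). The iterate converges there.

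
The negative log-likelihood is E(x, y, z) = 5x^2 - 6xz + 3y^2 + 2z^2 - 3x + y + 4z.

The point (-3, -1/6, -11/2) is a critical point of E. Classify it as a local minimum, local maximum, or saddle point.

The Hessian is constant: H = [[10, 0, -6], [0, 6, 0], [-6, 0, 4]].
Leading principal minors: Δ₁ = 10, Δ₂ = 60, Δ₃ = 24.
All leading minors are positive, so H is positive definite: a local minimum.

local minimum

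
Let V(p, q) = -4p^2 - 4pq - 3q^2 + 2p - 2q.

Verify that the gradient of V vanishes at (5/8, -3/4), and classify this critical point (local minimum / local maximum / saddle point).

∇V = (-8p - 4q + 2, -4p - 6q - 2); substituting (5/8, -3/4) gives ∇V = (0, 0), so (5/8, -3/4) is indeed a critical point.
The Hessian of V is constant: H = [[-8, -4], [-4, -6]].
det(H) = (-8)·(-6) − (-4)² = 32.
det(H) > 0 and tr(H) = -14 < 0, so H is negative definite and the point is a local maximum.

local maximum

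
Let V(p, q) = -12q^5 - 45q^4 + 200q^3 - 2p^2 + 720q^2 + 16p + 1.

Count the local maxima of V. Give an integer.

V separates as a function of p plus a function of q, so ∇V=0 decouples.
∂V/∂p = -4(p - 4) = 0 at p ∈ {4}; ∂V/∂q = -60q(q - 3)(q + 2)(q + 4) = 0 at q ∈ {-4, -2, 0, 3}.
The Hessian is diagonal: diag(V_pp, V_qq). Second derivatives: V_pp(4)=-4; V_qq(-4)=3360, V_qq(-2)=-1200, V_qq(0)=1440, V_qq(3)=-6300.
Local maxima occur where both diagonal entries negative: (4, -2), (4, 3). Count: 2.

2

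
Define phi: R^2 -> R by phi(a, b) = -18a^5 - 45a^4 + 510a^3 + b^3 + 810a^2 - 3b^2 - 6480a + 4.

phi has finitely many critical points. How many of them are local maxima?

2

phi separates as a function of a plus a function of b, so ∇phi=0 decouples.
∂phi/∂a = -90(a - 3)(a - 2)(a + 3)(a + 4) = 0 at a ∈ {-4, -3, 2, 3}; ∂phi/∂b = 3b(b - 2) = 0 at b ∈ {0, 2}.
The Hessian is diagonal: diag(phi_aa, phi_bb). Second derivatives: phi_aa(-4)=3780, phi_aa(-3)=-2700, phi_aa(2)=2700, phi_aa(3)=-3780; phi_bb(0)=-6, phi_bb(2)=6.
Local maxima occur where both diagonal entries negative: (-3, 0), (3, 0). Count: 2.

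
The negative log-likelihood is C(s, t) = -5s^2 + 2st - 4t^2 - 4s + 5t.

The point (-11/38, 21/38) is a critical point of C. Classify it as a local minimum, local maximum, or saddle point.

The Hessian of C is constant: H = [[-10, 2], [2, -8]].
det(H) = (-10)·(-8) − 2² = 76.
det(H) > 0 and tr(H) = -18 < 0, so H is negative definite and the point is a local maximum.

local maximum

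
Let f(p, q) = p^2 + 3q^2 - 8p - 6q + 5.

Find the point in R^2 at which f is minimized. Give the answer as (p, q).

f(p,q) separates as A(p) + B(q) + 5, so its minimum is min A + min B + 5.
A'(p) = 2p - 8 vanishes at p ∈ {4}; B'(q) = 6q - 6 vanishes at q ∈ {1}.
Local minima of A (where A''>0): A(4)=-16. Local minima of B: B(1)=-3.
So the global minimum of f is A(4) + B(1) + 5 = -16 − 3 + 5 = -14, attained at (4, 1).

(4, 1)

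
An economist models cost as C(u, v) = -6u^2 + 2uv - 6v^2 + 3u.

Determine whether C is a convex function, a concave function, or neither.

C is quadratic, so its Hessian is the constant matrix H = [[-12, 2], [2, -12]].
det(H) = 140, tr(H) = -24.
det(H) > 0 and tr(H) < 0, so H is negative definite everywhere: concave.

concave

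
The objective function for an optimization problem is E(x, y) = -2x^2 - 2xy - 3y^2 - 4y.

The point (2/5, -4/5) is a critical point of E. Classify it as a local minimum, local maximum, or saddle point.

The Hessian of E is constant: H = [[-4, -2], [-2, -6]].
det(H) = (-4)·(-6) − (-2)² = 20.
det(H) > 0 and tr(H) = -10 < 0, so H is negative definite and the point is a local maximum.

local maximum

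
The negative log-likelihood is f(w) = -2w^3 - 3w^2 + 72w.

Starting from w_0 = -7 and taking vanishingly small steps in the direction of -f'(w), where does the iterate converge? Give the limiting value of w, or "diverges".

-4

f'(w) = -6(w - 3)(w + 4), so f'(-7) = -180.
Gradient descent moves in the -f' direction, i.e. w is increasing.
The nearest critical point in that direction is w = -4, where f'' = 42 > 0 (a local minimum). The iterate converges there.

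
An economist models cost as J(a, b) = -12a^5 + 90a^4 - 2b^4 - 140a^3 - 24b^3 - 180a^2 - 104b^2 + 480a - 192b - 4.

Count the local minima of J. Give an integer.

2

J separates as a function of a plus a function of b, so ∇J=0 decouples.
∂J/∂a = -60(a - 4)(a - 2)(a - 1)(a + 1) = 0 at a ∈ {-1, 1, 2, 4}; ∂J/∂b = -8(b + 2)(b + 3)(b + 4) = 0 at b ∈ {-4, -3, -2}.
The Hessian is diagonal: diag(J_aa, J_bb). Second derivatives: J_aa(-1)=1800, J_aa(1)=-360, J_aa(2)=360, J_aa(4)=-1800; J_bb(-4)=-16, J_bb(-3)=8, J_bb(-2)=-16.
Local minima occur where both diagonal entries positive: (-1, -3), (2, -3). Count: 2.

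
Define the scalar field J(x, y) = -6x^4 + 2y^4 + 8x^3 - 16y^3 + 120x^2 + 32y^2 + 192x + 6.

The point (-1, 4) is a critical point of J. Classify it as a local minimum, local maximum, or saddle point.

local minimum

The mixed partial ∂²J/∂x∂y is 0, so the Hessian at any point is diag(J_xx, J_yy) = diag(24(-3x^2 + 2x + 10), 8(3y^2 - 12y + 8)).
At (-1, 4): H = diag(120, 64).
Both eigenvalues are positive, so H is positive definite: a local minimum.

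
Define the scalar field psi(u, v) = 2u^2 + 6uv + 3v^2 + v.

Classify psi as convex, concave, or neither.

neither

psi is quadratic, so its Hessian is the constant matrix H = [[4, 6], [6, 6]].
det(H) = -12, tr(H) = 10.
det(H) < 0, so H is indefinite: neither convex nor concave.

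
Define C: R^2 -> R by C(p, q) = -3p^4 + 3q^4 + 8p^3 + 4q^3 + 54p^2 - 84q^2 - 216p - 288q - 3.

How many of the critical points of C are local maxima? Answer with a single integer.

2

C separates as a function of p plus a function of q, so ∇C=0 decouples.
∂C/∂p = -12(p - 3)(p - 2)(p + 3) = 0 at p ∈ {-3, 2, 3}; ∂C/∂q = 12(q - 4)(q + 2)(q + 3) = 0 at q ∈ {-3, -2, 4}.
The Hessian is diagonal: diag(C_pp, C_qq). Second derivatives: C_pp(-3)=-360, C_pp(2)=60, C_pp(3)=-72; C_qq(-3)=84, C_qq(-2)=-72, C_qq(4)=504.
Local maxima occur where both diagonal entries negative: (-3, -2), (3, -2). Count: 2.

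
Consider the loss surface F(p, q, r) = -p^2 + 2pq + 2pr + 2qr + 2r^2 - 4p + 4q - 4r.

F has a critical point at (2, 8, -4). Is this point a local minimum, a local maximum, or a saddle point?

saddle point

The Hessian is constant: H = [[-2, 2, 2], [2, 0, 2], [2, 2, 4]].
Leading principal minors: Δ₁ = -2, Δ₂ = -4, Δ₃ = 8.
The minors fit neither the all-positive nor the alternating-sign pattern, so H is indefinite: a saddle point.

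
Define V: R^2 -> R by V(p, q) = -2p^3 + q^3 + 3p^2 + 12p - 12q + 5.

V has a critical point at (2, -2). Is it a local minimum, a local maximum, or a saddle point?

The mixed partial ∂²V/∂p∂q is 0, so the Hessian at any point is diag(V_pp, V_qq) = diag(6(-2p + 1), 6q).
At (2, -2): H = diag(-18, -12).
Both eigenvalues are negative, so H is negative definite: a local maximum.

local maximum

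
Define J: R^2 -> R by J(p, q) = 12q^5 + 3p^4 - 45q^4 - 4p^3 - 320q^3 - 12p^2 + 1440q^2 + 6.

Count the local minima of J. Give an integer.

4

J separates as a function of p plus a function of q, so ∇J=0 decouples.
∂J/∂p = 12p(p - 2)(p + 1) = 0 at p ∈ {-1, 0, 2}; ∂J/∂q = 60q(q - 4)(q - 3)(q + 4) = 0 at q ∈ {-4, 0, 3, 4}.
The Hessian is diagonal: diag(J_pp, J_qq). Second derivatives: J_pp(-1)=36, J_pp(0)=-24, J_pp(2)=72; J_qq(-4)=-13440, J_qq(0)=2880, J_qq(3)=-1260, J_qq(4)=1920.
Local minima occur where both diagonal entries positive: (-1, 0), (-1, 4), (2, 0), (2, 4). Count: 4.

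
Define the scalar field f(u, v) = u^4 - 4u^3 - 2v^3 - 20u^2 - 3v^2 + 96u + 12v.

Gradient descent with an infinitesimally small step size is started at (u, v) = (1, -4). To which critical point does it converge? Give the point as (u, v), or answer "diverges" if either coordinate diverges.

(-3, -2)

f is separable, so gradient descent decouples: u follows -∂f/∂u, v follows -∂f/∂v.
∂f/∂u = 4(u - 4)(u - 2)(u + 3); at u=1 this is 48, so u decreases.
∂f/∂v = -6(v - 1)(v + 2); at v=-4 this is -60, so v increases.
u converges to its nearest critical value -3 (a local min of the u-part); v converges to -2. The iterate converges to (-3, -2).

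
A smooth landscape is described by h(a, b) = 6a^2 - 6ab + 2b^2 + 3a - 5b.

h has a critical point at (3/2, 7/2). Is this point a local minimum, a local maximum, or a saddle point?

local minimum

The Hessian of h is constant: H = [[12, -6], [-6, 4]].
det(H) = 12·4 − (-6)² = 12.
det(H) > 0 and tr(H) = 16 > 0, so H is positive definite and the point is a local minimum.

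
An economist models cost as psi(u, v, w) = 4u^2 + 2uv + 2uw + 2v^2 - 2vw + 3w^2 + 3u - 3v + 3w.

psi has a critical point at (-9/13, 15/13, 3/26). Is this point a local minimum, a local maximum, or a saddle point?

local minimum

The Hessian is constant: H = [[8, 2, 2], [2, 4, -2], [2, -2, 6]].
Leading principal minors: Δ₁ = 8, Δ₂ = 28, Δ₃ = 104.
All leading minors are positive, so H is positive definite: a local minimum.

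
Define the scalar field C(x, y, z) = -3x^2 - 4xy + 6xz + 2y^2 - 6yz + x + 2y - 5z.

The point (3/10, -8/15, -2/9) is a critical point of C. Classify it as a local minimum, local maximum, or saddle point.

saddle point

The Hessian is constant: H = [[-6, -4, 6], [-4, 4, -6], [6, -6, 0]].
Leading principal minors: Δ₁ = -6, Δ₂ = -40, Δ₃ = 360.
The minors fit neither the all-positive nor the alternating-sign pattern, so H is indefinite: a saddle point.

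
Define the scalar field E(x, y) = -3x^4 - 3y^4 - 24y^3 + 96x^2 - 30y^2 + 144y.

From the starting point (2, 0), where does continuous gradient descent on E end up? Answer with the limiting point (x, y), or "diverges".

E is separable, so gradient descent decouples: x follows -∂E/∂x, y follows -∂E/∂y.
∂E/∂x = -12x(x - 4)(x + 4); at x=2 this is 288, so x decreases.
∂E/∂y = -12(y - 1)(y + 3)(y + 4); at y=0 this is 144, so y decreases.
x converges to its nearest critical value 0 (a local min of the x-part); y converges to -3. The iterate converges to (0, -3).

(0, -3)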